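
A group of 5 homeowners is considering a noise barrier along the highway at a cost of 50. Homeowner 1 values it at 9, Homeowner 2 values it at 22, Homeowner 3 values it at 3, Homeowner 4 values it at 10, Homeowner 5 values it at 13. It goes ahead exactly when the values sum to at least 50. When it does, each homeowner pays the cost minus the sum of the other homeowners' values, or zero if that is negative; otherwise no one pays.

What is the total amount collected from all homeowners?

26

Total value 57 ≥ cost 50, so it is built.
Homeowner 1: others sum to 48; max(0, 50 - 48) = 2.
Homeowner 2: others sum to 35; max(0, 50 - 35) = 15.
Homeowner 3: others sum to 54; max(0, 50 - 54) = 0.
Homeowner 4: others sum to 47; max(0, 50 - 47) = 3.
Homeowner 5: others sum to 44; max(0, 50 - 44) = 6.
Total collected = 2 + 15 + 0 + 3 + 6 = 26.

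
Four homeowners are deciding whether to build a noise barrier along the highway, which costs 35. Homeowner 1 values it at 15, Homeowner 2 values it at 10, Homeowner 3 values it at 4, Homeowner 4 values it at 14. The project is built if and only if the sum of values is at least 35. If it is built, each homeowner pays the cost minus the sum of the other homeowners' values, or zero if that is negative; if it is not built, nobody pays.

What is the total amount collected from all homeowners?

Total value 43 ≥ cost 35, so it is built.
Homeowner 1: others sum to 28; max(0, 35 - 28) = 7.
Homeowner 2: others sum to 33; max(0, 35 - 33) = 2.
Homeowner 3: others sum to 39; max(0, 35 - 39) = 0.
Homeowner 4: others sum to 29; max(0, 35 - 29) = 6.
Total collected = 7 + 2 + 0 + 6 = 15.

15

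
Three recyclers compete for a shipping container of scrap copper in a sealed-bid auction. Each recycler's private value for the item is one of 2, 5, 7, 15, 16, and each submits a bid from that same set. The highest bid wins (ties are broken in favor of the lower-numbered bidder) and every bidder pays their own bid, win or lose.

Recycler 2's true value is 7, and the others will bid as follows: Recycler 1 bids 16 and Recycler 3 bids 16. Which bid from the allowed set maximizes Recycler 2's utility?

2

Bid 2: loses but pays 2, utility -2.
Bid 5: loses but pays 5, utility -5.
Bid 7: loses but pays 7, utility -7.
Bid 15: loses but pays 15, utility -15.
Bid 16: loses but pays 16, utility -16.
The best choice is 2 with utility -2.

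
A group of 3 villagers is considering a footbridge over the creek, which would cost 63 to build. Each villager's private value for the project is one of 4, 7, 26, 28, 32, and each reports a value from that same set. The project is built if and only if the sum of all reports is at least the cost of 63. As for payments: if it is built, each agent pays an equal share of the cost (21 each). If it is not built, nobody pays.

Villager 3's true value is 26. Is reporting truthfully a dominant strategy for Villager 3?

No

Consider the case where Villager 1 reports 4 and Villager 2 reports 28.
Truthful report 26: project not built, utility 0.
Report 32 instead: project built, pays 21, utility 26 - 21 = 5.
Since 5 > 0, reporting 32 is strictly better here, so truthful reporting is not dominant.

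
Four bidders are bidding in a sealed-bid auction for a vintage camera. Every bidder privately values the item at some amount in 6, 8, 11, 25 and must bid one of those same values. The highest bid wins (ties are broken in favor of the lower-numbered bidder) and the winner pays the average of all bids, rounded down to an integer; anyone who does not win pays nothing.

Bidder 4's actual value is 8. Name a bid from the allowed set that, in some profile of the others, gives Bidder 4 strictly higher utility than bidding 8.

Suppose Bidder 1 bids 6, Bidder 2 bids 6 and Bidder 3 bids 8.
Bid 8: loses, pays 0, utility 0.
Bid 11: wins, pays 7, utility 8 - 7 = 1.
So bidding 11 beats truth here (1 > 0).

11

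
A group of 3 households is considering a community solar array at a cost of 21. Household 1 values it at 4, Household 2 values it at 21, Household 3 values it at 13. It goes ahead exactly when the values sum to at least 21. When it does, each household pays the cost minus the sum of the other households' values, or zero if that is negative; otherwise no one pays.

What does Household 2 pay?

Total value 38 ≥ cost 21, so the project is built.
The other households' values sum to 17.
Cost minus that sum is 21 - 17 = 4.

4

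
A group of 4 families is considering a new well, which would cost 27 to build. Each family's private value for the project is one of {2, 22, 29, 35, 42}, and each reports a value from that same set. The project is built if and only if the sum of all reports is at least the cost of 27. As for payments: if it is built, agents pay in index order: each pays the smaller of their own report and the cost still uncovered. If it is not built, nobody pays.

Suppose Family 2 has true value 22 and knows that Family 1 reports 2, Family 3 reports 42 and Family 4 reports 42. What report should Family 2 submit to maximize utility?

2

Report 2: project built, pays 2, utility 22 - 2 = 20.
Report 22: project built, pays 22, utility 22 - 22 = 0.
Report 29: project built, pays 25, utility 22 - 25 = -3.
Report 35: project built, pays 25, utility 22 - 25 = -3.
Report 42: project built, pays 25, utility 22 - 25 = -3.
The best choice is 2 with utility 20.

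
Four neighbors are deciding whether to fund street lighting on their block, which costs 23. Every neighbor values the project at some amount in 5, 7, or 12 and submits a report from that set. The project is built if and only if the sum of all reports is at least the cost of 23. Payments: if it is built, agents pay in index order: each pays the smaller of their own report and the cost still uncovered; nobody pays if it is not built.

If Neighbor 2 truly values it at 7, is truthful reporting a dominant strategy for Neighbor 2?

Consider the case where Neighbor 1 reports 5, Neighbor 3 reports 5 and Neighbor 4 reports 12.
Truthful report 7: project built, pays 7, utility 7 - 7 = 0.
Report 5 instead: project built, pays 5, utility 7 - 5 = 2.
Since 2 > 0, reporting 5 is strictly better here, so truthful reporting is not dominant.

No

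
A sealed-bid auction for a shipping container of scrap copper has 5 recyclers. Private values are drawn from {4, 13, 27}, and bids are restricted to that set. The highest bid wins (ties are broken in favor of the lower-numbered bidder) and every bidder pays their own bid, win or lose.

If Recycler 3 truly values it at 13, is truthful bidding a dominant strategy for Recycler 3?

Consider the case where Recycler 1 bids 4, Recycler 2 bids 4, Recycler 4 bids 4 and Recycler 5 bids 27.
Truthful bid 13: loses but pays 13, utility -13.
Bid 4 instead: loses but pays 4, utility -4.
Since -4 > -13, bidding 4 is strictly better here, so truthful bidding is not dominant.

No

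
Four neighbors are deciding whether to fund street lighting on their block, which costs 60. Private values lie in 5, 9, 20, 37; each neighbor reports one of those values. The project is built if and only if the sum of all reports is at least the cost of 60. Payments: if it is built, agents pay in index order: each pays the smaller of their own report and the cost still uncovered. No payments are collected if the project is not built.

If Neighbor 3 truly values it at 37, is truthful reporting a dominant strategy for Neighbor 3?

No

Consider the case where Neighbor 1 reports 5, Neighbor 2 reports 5 and Neighbor 4 reports 37.
Truthful report 37: project built, pays 37, utility 37 - 37 = 0.
Report 20 instead: project built, pays 20, utility 37 - 20 = 17.
Since 17 > 0, reporting 20 is strictly better here, so truthful reporting is not dominant.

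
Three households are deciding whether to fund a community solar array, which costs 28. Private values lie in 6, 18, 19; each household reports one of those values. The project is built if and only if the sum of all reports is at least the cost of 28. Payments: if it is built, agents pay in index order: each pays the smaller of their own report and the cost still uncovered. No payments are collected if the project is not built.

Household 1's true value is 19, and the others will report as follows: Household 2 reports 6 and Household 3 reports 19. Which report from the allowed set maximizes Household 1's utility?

6

Report 6: project built, pays 6, utility 19 - 6 = 13.
Report 18: project built, pays 18, utility 19 - 18 = 1.
Report 19: project built, pays 19, utility 19 - 19 = 0.
The best choice is 6 with utility 13.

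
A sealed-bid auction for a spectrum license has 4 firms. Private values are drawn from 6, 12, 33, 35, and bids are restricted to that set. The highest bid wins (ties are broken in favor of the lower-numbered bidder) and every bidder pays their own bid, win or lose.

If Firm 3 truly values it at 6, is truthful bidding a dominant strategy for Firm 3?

Yes

Check each profile of the others' bids and compare truth against every alternative bid.
Others bid (6, 6, 33): truth gives -6, best alternative gives -12.
Others bid (6, 6, 35): truth gives -6, best alternative gives -12.
Others bid (6, 12, 6): truth gives -6, best alternative gives -12.
Others bid (6, 12, 12): truth gives -6, best alternative gives -12.
Others bid (6, 12, 33): truth gives -6, best alternative gives -12.
Others bid (6, 12, 35): truth gives -6, best alternative gives -12.
(Remaining 58 profiles checked similarly; truth is weakly best in each.)
In every case the truthful bid is at least as good as any alternative, so it is a dominant strategy.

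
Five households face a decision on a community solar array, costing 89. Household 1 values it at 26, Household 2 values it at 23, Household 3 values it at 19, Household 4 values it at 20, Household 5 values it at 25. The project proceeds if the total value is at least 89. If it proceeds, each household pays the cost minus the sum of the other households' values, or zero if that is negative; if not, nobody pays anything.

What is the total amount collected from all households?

3

Total value 113 ≥ cost 89, so it is built.
Household 1: others sum to 87; max(0, 89 - 87) = 2.
Household 2: others sum to 90; max(0, 89 - 90) = 0.
Household 3: others sum to 94; max(0, 89 - 94) = 0.
Household 4: others sum to 93; max(0, 89 - 93) = 0.
Household 5: others sum to 88; max(0, 89 - 88) = 1.
Total collected = 2 + 0 + 0 + 0 + 1 = 3.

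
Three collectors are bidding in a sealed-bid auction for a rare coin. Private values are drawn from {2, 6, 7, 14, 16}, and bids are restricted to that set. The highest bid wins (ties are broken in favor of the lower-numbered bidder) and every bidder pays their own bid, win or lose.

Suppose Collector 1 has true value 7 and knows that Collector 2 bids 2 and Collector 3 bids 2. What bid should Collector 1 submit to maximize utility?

Bid 2: wins, pays 2, utility 7 - 2 = 5.
Bid 6: wins, pays 6, utility 7 - 6 = 1.
Bid 7: wins, pays 7, utility 7 - 7 = 0.
Bid 14: wins, pays 14, utility 7 - 14 = -7.
Bid 16: wins, pays 16, utility 7 - 16 = -9.
The best choice is 2 with utility 5.

2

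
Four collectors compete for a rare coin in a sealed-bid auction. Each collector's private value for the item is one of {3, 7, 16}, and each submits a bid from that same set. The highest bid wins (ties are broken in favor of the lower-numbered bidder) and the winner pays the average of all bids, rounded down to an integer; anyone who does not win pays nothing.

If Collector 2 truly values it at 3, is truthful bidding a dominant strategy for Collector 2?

Yes

Check each profile of the others' bids and compare truth against every alternative bid.
Others bid (3, 7, 7): truth gives 0, best alternative gives -3.
Others bid (3, 3, 7): truth gives 0, best alternative gives -2.
Others bid (3, 7, 3): truth gives 0, best alternative gives -2.
Others bid (3, 3, 3): truth gives 0, best alternative gives -1.
Others bid (3, 3, 16): truth gives 0, best alternative gives 0.
Others bid (3, 7, 16): truth gives 0, best alternative gives 0.
(Remaining 21 profiles checked similarly; truth is weakly best in each.)
In every case the truthful bid is at least as good as any alternative, so it is a dominant strategy.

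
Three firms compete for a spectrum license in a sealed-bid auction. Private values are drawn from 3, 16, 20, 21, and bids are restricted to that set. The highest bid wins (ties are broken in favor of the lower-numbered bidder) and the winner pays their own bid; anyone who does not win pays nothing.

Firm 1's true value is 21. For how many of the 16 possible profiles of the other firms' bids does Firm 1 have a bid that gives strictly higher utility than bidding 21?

9

Others bid (3, 3): truth gives 0; bid 3 gives 18 > 0. Violating.
Others bid (3, 16): truth gives 0; bid 16 gives 5 > 0. Violating.
Others bid (3, 20): truth gives 0; bid 20 gives 1 > 0. Violating.
Others bid (16, 3): truth gives 0; bid 16 gives 5 > 0. Violating.
Others bid (3, 21): truth gives 0; no alternative beats it.
Others bid (16, 21): truth gives 0; no alternative beats it.
(Checking all 16 profiles: 9 have a profitable deviation, 7 do not.)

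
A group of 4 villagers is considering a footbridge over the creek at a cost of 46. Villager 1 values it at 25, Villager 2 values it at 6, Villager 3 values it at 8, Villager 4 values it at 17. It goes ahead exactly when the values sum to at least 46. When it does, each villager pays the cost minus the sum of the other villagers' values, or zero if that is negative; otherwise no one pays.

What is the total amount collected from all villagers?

Total value 56 ≥ cost 46, so it is built.
Villager 1: others sum to 31; max(0, 46 - 31) = 15.
Villager 2: others sum to 50; max(0, 46 - 50) = 0.
Villager 3: others sum to 48; max(0, 46 - 48) = 0.
Villager 4: others sum to 39; max(0, 46 - 39) = 7.
Total collected = 15 + 0 + 0 + 7 = 22.

22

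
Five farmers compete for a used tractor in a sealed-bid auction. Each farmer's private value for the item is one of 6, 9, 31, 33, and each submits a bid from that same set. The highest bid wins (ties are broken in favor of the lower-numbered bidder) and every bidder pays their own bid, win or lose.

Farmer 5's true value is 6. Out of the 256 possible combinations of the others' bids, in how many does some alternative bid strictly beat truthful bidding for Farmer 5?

1

Others bid (6, 6, 6, 6): truth gives -6; bid 9 gives -3 > -6. Violating.
Others bid (6, 6, 6, 9): truth gives -6; no alternative beats it.
Others bid (6, 6, 6, 31): truth gives -6; no alternative beats it.
(Checking all 256 profiles: 1 has a profitable deviation, 255 do not.)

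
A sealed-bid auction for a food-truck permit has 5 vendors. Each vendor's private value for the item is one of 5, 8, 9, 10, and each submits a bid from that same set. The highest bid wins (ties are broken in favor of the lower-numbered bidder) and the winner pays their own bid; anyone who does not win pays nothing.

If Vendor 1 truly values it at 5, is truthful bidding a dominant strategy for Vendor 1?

Check each profile of the others' bids and compare truth against every alternative bid.
Others bid (5, 5, 5, 5): truth gives 0, best alternative gives -3.
Others bid (5, 5, 5, 8): truth gives 0, best alternative gives -3.
Others bid (5, 5, 8, 5): truth gives 0, best alternative gives -3.
Others bid (5, 5, 8, 8): truth gives 0, best alternative gives -3.
Others bid (5, 8, 5, 5): truth gives 0, best alternative gives -3.
Others bid (5, 8, 5, 8): truth gives 0, best alternative gives -3.
(Remaining 250 profiles checked similarly; truth is weakly best in each.)
In every case the truthful bid is at least as good as any alternative, so it is a dominant strategy.

Yes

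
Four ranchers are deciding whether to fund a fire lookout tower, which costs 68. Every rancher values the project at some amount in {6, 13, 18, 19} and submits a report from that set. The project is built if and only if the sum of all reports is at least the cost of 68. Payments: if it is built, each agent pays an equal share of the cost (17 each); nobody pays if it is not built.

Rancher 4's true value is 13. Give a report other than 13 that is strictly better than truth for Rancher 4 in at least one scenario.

6

Suppose Rancher 1 reports 18, Rancher 2 reports 18 and Rancher 3 reports 19.
Report 13: project built, pays 17, utility 13 - 17 = -4.
Report 6: project not built, utility 0.
So reporting 6 beats truth here (0 > -4).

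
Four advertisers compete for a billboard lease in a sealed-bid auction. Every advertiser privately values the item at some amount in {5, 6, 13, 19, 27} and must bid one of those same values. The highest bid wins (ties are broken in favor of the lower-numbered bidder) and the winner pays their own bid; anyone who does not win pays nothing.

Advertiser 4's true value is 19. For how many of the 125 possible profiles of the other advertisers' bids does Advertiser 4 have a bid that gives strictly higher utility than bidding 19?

Others bid (5, 5, 5): truth gives 0; bid 6 gives 13 > 0. Violating.
Others bid (5, 5, 6): truth gives 0; bid 13 gives 6 > 0. Violating.
Others bid (5, 6, 5): truth gives 0; bid 13 gives 6 > 0. Violating.
Others bid (5, 6, 6): truth gives 0; bid 13 gives 6 > 0. Violating.
Others bid (5, 5, 13): truth gives 0; no alternative beats it.
Others bid (5, 5, 19): truth gives 0; no alternative beats it.
(Checking all 125 profiles: 8 have a profitable deviation, 117 do not.)

8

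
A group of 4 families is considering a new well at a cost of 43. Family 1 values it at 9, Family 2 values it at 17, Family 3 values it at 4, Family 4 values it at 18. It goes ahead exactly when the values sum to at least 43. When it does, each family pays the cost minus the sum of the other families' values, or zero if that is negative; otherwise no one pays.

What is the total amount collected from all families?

Total value 48 ≥ cost 43, so it is built.
Family 1: others sum to 39; max(0, 43 - 39) = 4.
Family 2: others sum to 31; max(0, 43 - 31) = 12.
Family 3: others sum to 44; max(0, 43 - 44) = 0.
Family 4: others sum to 30; max(0, 43 - 30) = 13.
Total collected = 4 + 12 + 0 + 13 = 29.

29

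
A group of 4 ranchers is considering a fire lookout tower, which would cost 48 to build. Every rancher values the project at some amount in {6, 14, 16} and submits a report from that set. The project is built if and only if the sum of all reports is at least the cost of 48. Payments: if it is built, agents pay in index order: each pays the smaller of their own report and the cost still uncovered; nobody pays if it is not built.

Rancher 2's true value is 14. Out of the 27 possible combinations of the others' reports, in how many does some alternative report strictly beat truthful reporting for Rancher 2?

Others report (14, 14, 14): truth gives 0; report 6 gives 8 > 0. Violating.
Others report (14, 14, 16): truth gives 0; report 6 gives 8 > 0. Violating.
Others report (14, 16, 14): truth gives 0; report 6 gives 8 > 0. Violating.
Others report (14, 16, 16): truth gives 0; report 6 gives 8 > 0. Violating.
Others report (6, 6, 6): truth gives 0; no alternative beats it.
Others report (6, 6, 14): truth gives 0; no alternative beats it.
(Checking all 27 profiles: 8 have a profitable deviation, 19 do not.)

8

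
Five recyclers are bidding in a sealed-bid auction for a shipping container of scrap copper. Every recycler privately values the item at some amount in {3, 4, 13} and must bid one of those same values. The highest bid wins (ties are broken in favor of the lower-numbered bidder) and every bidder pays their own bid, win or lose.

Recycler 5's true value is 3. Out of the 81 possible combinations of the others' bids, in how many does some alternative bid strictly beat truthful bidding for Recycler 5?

Others bid (3, 3, 3, 3): truth gives -3; bid 4 gives -1 > -3. Violating.
Others bid (3, 3, 3, 4): truth gives -3; no alternative beats it.
Others bid (3, 3, 3, 13): truth gives -3; no alternative beats it.
(Checking all 81 profiles: 1 has a profitable deviation, 80 do not.)

1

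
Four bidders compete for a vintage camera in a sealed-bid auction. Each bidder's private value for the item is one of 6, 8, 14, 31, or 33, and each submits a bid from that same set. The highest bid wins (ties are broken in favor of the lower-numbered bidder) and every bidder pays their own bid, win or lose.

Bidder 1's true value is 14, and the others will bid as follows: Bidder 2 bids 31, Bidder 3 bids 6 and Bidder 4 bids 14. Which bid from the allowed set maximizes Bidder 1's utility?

6

Bid 6: loses but pays 6, utility -6.
Bid 8: loses but pays 8, utility -8.
Bid 14: loses but pays 14, utility -14.
Bid 31: wins, pays 31, utility 14 - 31 = -17.
Bid 33: wins, pays 33, utility 14 - 33 = -19.
The best choice is 6 with utility -6.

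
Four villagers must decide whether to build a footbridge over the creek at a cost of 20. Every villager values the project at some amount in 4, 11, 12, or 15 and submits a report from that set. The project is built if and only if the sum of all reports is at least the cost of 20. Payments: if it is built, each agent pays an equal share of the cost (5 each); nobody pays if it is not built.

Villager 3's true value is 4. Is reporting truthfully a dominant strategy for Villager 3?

Yes

Check each profile of the others' reports and compare truth against every alternative report.
Others report (4, 4, 4): truth gives 0, best alternative gives -1.
Others report (4, 4, 11): truth gives -1, best alternative gives -1.
Others report (4, 4, 12): truth gives -1, best alternative gives -1.
Others report (4, 4, 15): truth gives -1, best alternative gives -1.
Others report (4, 11, 4): truth gives -1, best alternative gives -1.
Others report (4, 11, 11): truth gives -1, best alternative gives -1.
(Remaining 58 profiles checked similarly; truth is weakly best in each.)
In every case the truthful report is at least as good as any alternative, so it is a dominant strategy.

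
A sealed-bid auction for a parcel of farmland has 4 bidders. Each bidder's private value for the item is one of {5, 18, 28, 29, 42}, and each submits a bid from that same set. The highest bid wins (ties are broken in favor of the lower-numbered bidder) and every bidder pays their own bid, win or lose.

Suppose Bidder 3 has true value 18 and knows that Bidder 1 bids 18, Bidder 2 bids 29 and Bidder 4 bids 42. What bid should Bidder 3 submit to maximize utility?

Bid 5: loses but pays 5, utility -5.
Bid 18: loses but pays 18, utility -18.
Bid 28: loses but pays 28, utility -28.
Bid 29: loses but pays 29, utility -29.
Bid 42: wins, pays 42, utility 18 - 42 = -24.
The best choice is 5 with utility -5.

5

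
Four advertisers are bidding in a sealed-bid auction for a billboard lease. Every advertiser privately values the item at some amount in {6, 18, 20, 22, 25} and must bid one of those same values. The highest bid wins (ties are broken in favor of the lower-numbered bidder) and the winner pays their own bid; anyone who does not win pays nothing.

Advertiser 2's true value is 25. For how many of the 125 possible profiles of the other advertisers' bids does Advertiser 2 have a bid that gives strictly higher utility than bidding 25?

Others bid (6, 6, 6): truth gives 0; bid 18 gives 7 > 0. Violating.
Others bid (6, 6, 18): truth gives 0; bid 18 gives 7 > 0. Violating.
Others bid (6, 6, 20): truth gives 0; bid 20 gives 5 > 0. Violating.
Others bid (6, 6, 22): truth gives 0; bid 22 gives 3 > 0. Violating.
Others bid (6, 6, 25): truth gives 0; no alternative beats it.
Others bid (6, 18, 25): truth gives 0; no alternative beats it.
(Checking all 125 profiles: 48 have a profitable deviation, 77 do not.)

48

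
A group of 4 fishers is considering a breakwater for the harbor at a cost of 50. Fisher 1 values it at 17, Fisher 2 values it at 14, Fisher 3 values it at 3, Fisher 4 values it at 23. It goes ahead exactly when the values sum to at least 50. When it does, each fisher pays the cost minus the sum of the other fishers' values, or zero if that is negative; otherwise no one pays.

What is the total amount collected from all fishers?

33

Total value 57 ≥ cost 50, so it is built.
Fisher 1: others sum to 40; max(0, 50 - 40) = 10.
Fisher 2: others sum to 43; max(0, 50 - 43) = 7.
Fisher 3: others sum to 54; max(0, 50 - 54) = 0.
Fisher 4: others sum to 34; max(0, 50 - 34) = 16.
Total collected = 10 + 7 + 0 + 16 = 33.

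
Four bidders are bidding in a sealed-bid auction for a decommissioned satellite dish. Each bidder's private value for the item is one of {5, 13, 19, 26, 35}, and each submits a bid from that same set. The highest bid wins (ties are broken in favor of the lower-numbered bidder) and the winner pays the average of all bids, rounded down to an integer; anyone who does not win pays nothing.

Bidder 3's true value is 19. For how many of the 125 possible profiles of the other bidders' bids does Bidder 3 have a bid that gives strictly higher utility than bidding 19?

18

Others bid (5, 5, 5): truth gives 11; bid 13 gives 12 > 11. Violating.
Others bid (5, 5, 13): truth gives 9; bid 13 gives 10 > 9. Violating.
Others bid (5, 5, 26): truth gives 0; bid 26 gives 4 > 0. Violating.
Others bid (5, 13, 26): truth gives 0; bid 26 gives 2 > 0. Violating.
Others bid (5, 5, 19): truth gives 7; no alternative beats it.
Others bid (5, 5, 35): truth gives 0; no alternative beats it.
(Checking all 125 profiles: 18 have a profitable deviation, 107 do not.)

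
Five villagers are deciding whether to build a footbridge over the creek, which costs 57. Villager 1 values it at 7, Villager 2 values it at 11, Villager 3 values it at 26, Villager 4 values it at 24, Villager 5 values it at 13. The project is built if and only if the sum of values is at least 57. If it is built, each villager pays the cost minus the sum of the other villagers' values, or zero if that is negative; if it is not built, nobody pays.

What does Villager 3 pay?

2

Total value 81 ≥ cost 57, so the project is built.
The other villagers' values sum to 55.
Cost minus that sum is 57 - 55 = 2.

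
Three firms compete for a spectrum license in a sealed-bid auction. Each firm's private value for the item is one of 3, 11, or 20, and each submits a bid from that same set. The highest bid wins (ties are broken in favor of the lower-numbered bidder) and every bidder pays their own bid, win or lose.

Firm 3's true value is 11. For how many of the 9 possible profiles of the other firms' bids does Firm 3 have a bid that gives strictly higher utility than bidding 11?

8

Others bid (3, 11): truth gives -11; bid 3 gives -3 > -11. Violating.
Others bid (3, 20): truth gives -11; bid 3 gives -3 > -11. Violating.
Others bid (11, 3): truth gives -11; bid 3 gives -3 > -11. Violating.
Others bid (11, 11): truth gives -11; bid 3 gives -3 > -11. Violating.
Others bid (3, 3): truth gives 0; no alternative beats it.
(Checking all 9 profiles: 8 have a profitable deviation, 1 does not.)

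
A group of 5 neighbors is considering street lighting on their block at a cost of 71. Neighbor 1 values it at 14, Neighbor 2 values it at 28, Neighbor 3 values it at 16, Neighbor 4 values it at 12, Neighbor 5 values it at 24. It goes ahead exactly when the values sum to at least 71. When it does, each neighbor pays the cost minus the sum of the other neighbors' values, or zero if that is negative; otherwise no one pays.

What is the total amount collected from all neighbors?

Total value 94 ≥ cost 71, so it is built.
Neighbor 1: others sum to 80; max(0, 71 - 80) = 0.
Neighbor 2: others sum to 66; max(0, 71 - 66) = 5.
Neighbor 3: others sum to 78; max(0, 71 - 78) = 0.
Neighbor 4: others sum to 82; max(0, 71 - 82) = 0.
Neighbor 5: others sum to 70; max(0, 71 - 70) = 1.
Total collected = 0 + 5 + 0 + 0 + 1 = 6.

6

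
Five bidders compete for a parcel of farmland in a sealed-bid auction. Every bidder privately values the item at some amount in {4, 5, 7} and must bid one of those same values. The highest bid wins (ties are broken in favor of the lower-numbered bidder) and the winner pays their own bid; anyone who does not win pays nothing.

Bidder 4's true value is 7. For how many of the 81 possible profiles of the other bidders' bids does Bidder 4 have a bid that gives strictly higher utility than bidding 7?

Others bid (4, 4, 4, 4): truth gives 0; bid 5 gives 2 > 0. Violating.
Others bid (4, 4, 4, 5): truth gives 0; bid 5 gives 2 > 0. Violating.
Others bid (4, 4, 4, 7): truth gives 0; no alternative beats it.
Others bid (4, 4, 5, 4): truth gives 0; no alternative beats it.
(Checking all 81 profiles: 2 have a profitable deviation, 79 do not.)

2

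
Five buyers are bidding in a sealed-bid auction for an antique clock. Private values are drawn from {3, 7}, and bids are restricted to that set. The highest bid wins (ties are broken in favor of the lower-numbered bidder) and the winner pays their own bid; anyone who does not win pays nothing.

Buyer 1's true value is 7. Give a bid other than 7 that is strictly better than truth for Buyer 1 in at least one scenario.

3

Suppose Buyer 2 bids 3, Buyer 3 bids 3, Buyer 4 bids 3 and Buyer 5 bids 3.
Bid 7: wins, pays 7, utility 7 - 7 = 0.
Bid 3: wins, pays 3, utility 7 - 3 = 4.
So bidding 3 beats truth here (4 > 0).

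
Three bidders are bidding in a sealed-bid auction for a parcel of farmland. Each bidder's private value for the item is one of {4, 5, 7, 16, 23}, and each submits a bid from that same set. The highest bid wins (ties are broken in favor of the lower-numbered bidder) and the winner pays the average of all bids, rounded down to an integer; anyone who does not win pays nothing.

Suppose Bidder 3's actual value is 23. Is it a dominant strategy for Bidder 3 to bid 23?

Consider the case where Bidder 1 bids 4 and Bidder 2 bids 4.
Truthful bid 23: wins, pays 10, utility 23 - 10 = 13.
Bid 5 instead: wins, pays 4, utility 23 - 4 = 19.
Since 19 > 13, bidding 5 is strictly better here, so truthful bidding is not dominant.

No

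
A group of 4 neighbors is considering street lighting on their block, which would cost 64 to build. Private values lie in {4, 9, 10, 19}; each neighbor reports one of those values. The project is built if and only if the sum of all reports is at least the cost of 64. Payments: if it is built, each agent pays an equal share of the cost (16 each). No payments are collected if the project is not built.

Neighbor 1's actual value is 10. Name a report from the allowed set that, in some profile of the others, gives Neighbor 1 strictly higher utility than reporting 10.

4

Suppose Neighbor 2 reports 19, Neighbor 3 reports 19 and Neighbor 4 reports 19.
Report 10: project built, pays 16, utility 10 - 16 = -6.
Report 4: project not built, utility 0.
So reporting 4 beats truth here (0 > -6).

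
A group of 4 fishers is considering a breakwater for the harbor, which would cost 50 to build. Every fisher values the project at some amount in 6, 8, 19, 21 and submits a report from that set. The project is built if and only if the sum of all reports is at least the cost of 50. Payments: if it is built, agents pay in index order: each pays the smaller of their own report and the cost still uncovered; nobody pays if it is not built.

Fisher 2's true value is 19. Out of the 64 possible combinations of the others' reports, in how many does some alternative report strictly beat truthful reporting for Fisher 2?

32

Others report (6, 19, 19): truth gives 0; report 6 gives 13 > 0. Violating.
Others report (6, 19, 21): truth gives 0; report 6 gives 13 > 0. Violating.
Others report (6, 21, 19): truth gives 0; report 6 gives 13 > 0. Violating.
Others report (6, 21, 21): truth gives 0; report 6 gives 13 > 0. Violating.
Others report (6, 6, 6): truth gives 0; no alternative beats it.
Others report (6, 6, 8): truth gives 0; no alternative beats it.
(Checking all 64 profiles: 32 have a profitable deviation, 32 do not.)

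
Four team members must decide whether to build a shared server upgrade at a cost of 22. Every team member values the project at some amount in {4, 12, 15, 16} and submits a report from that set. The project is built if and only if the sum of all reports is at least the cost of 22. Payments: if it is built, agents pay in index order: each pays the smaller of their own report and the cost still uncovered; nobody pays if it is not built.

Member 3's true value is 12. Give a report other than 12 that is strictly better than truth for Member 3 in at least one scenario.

4

Suppose Member 1 reports 4, Member 2 reports 4 and Member 4 reports 12.
Report 12: project built, pays 12, utility 12 - 12 = 0.
Report 4: project built, pays 4, utility 12 - 4 = 8.
So reporting 4 beats truth here (8 > 0).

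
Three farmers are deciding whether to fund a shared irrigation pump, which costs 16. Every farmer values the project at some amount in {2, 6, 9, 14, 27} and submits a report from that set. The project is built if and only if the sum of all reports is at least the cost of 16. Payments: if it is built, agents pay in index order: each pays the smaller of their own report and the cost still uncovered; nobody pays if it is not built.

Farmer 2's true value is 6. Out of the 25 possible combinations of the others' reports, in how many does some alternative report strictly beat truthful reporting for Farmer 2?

9

Others report (2, 14): truth gives 0; report 2 gives 4 > 0. Violating.
Others report (2, 27): truth gives 0; report 2 gives 4 > 0. Violating.
Others report (6, 9): truth gives 0; report 2 gives 4 > 0. Violating.
Others report (6, 14): truth gives 0; report 2 gives 4 > 0. Violating.
Others report (2, 2): truth gives 0; no alternative beats it.
Others report (2, 6): truth gives 0; no alternative beats it.
(Checking all 25 profiles: 9 have a profitable deviation, 16 do not.)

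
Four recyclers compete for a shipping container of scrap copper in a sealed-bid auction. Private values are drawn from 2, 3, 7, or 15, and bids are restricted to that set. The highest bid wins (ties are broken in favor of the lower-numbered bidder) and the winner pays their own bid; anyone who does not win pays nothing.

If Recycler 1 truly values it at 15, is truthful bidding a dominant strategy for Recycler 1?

No

Consider the case where Recycler 2 bids 2, Recycler 3 bids 2 and Recycler 4 bids 2.
Truthful bid 15: wins, pays 15, utility 15 - 15 = 0.
Bid 2 instead: wins, pays 2, utility 15 - 2 = 13.
Since 13 > 0, bidding 2 is strictly better here, so truthful bidding is not dominant.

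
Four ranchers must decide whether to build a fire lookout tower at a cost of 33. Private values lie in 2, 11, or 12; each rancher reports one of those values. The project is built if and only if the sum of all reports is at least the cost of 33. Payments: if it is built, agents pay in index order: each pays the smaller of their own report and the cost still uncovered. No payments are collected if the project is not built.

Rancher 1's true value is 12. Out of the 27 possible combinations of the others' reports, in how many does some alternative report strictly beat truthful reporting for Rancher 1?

Others report (2, 11, 11): truth gives 0; report 11 gives 1 > 0. Violating.
Others report (2, 11, 12): truth gives 0; report 11 gives 1 > 0. Violating.
Others report (2, 12, 11): truth gives 0; report 11 gives 1 > 0. Violating.
Others report (2, 12, 12): truth gives 0; report 11 gives 1 > 0. Violating.
Others report (2, 2, 2): truth gives 0; no alternative beats it.
Others report (2, 2, 11): truth gives 0; no alternative beats it.
(Checking all 27 profiles: 20 have a profitable deviation, 7 do not.)

20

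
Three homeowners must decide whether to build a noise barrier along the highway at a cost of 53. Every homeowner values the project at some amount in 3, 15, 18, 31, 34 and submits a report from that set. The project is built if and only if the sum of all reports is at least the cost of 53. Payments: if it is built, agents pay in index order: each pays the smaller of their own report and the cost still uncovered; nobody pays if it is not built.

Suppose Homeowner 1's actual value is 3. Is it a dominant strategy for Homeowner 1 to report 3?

Check each profile of the others' reports and compare truth against every alternative report.
Others report (15, 31): truth gives 0, best alternative gives -12.
Others report (15, 34): truth gives 0, best alternative gives -12.
Others report (18, 31): truth gives 0, best alternative gives -12.
Others report (18, 34): truth gives 0, best alternative gives -12.
Others report (31, 15): truth gives 0, best alternative gives -12.
Others report (31, 18): truth gives 0, best alternative gives -12.
(Remaining 19 profiles checked similarly; truth is weakly best in each.)
In every case the truthful report is at least as good as any alternative, so it is a dominant strategy.

Yes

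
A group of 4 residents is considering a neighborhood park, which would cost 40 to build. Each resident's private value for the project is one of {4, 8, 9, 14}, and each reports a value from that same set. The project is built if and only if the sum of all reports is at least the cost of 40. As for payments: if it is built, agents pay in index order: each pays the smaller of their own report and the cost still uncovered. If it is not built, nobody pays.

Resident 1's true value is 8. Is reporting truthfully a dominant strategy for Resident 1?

No

Consider the case where Resident 2 reports 8, Resident 3 reports 14 and Resident 4 reports 14.
Truthful report 8: project built, pays 8, utility 8 - 8 = 0.
Report 4 instead: project built, pays 4, utility 8 - 4 = 4.
Since 4 > 0, reporting 4 is strictly better here, so truthful reporting is not dominant.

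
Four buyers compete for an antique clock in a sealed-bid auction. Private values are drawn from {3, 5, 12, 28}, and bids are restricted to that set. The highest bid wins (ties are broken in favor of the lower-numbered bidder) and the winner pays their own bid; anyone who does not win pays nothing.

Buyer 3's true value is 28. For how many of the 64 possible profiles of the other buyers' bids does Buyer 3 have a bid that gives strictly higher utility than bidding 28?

12

Others bid (3, 3, 3): truth gives 0; bid 5 gives 23 > 0. Violating.
Others bid (3, 3, 5): truth gives 0; bid 5 gives 23 > 0. Violating.
Others bid (3, 3, 12): truth gives 0; bid 12 gives 16 > 0. Violating.
Others bid (3, 5, 3): truth gives 0; bid 12 gives 16 > 0. Violating.
Others bid (3, 3, 28): truth gives 0; no alternative beats it.
Others bid (3, 5, 28): truth gives 0; no alternative beats it.
(Checking all 64 profiles: 12 have a profitable deviation, 52 do not.)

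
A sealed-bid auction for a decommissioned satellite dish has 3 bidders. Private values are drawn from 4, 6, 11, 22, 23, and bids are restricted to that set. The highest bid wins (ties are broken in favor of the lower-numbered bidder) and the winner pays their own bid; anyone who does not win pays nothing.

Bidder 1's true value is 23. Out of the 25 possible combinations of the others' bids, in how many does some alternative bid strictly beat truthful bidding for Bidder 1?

16

Others bid (4, 4): truth gives 0; bid 4 gives 19 > 0. Violating.
Others bid (4, 6): truth gives 0; bid 6 gives 17 > 0. Violating.
Others bid (4, 11): truth gives 0; bid 11 gives 12 > 0. Violating.
Others bid (4, 22): truth gives 0; bid 22 gives 1 > 0. Violating.
Others bid (4, 23): truth gives 0; no alternative beats it.
Others bid (6, 23): truth gives 0; no alternative beats it.
(Checking all 25 profiles: 16 have a profitable deviation, 9 do not.)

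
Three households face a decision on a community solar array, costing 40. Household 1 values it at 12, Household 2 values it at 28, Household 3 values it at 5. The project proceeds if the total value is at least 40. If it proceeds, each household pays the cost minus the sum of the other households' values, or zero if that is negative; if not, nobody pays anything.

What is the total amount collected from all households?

30

Total value 45 ≥ cost 40, so it is built.
Household 1: others sum to 33; max(0, 40 - 33) = 7.
Household 2: others sum to 17; max(0, 40 - 17) = 23.
Household 3: others sum to 40; max(0, 40 - 40) = 0.
Total collected = 7 + 23 + 0 = 30.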